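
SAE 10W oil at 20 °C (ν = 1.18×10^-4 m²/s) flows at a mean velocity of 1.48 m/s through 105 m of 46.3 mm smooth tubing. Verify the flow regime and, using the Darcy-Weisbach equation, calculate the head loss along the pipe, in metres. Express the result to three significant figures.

Re = VD/ν = 1.48·0.04630/1.18×10^-4 = 581 → laminar (Re < 2300)
f = 64/Re = 0.1102
h_f = f(L/D)V²/(2g) = 0.1102·(105/0.04630)·1.48²/(2·9.81) = 27.90 m

h_f ≈ 27.9 m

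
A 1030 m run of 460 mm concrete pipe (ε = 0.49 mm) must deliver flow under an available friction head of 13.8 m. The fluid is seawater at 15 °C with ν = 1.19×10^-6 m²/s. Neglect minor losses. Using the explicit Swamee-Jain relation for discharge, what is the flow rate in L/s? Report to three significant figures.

Swamee-Jain (Type II): Q = -0.965·√(gD⁵h_f/L)·ln[ε/(3.7D) + √(3.17ν²L/(gD³h_f))]
√(gD⁵h_f/L) = √(9.81·0.460⁵·13.8/1030) = 0.05203
ε/(3.7D) = 2.88×10^-4; √(3.17ν²L/(gD³h_f)) = 1.87×10^-5
Q = -0.965·0.05203·ln(3.066×10^-4) = 0.4062 m³/s
Check: V = 2.44 m/s, Re = 9.45×10^5, f = 0.02034, h_f = 13.9 m ≈ 13.8 m ✓

Q ≈ 406 L/s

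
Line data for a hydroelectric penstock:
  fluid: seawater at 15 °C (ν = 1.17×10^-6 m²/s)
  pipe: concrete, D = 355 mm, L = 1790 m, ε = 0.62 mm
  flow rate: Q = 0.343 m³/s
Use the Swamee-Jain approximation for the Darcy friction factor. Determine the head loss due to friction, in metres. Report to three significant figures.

V = 4Q/(πD²) = 4·0.343/(π·0.355²) = 3.465 m/s
Re = VD/ν = 3.465·0.355/1.17×10^-6 = 1.05×10^6 → turbulent
ε/D = 0.62/355 = 0.00175
Swamee-Jain: f = 0.02287
h_f = f(L/D)V²/(2g) = 0.02287·(1790/0.355)·3.465²/(2·9.81) = 70.58 m

h_f ≈ 70.6 m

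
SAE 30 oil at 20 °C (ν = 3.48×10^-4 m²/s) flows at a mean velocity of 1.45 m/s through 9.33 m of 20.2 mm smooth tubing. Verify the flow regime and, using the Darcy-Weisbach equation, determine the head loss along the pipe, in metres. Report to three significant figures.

h_f ≈ 37.6 m

Re = VD/ν = 1.45·0.02020/3.48×10^-4 = 84.2 → laminar (Re < 2300)
f = 64/Re = 0.7604
h_f = f(L/D)V²/(2g) = 0.7604·(9.33/0.02020)·1.45²/(2·9.81) = 37.64 m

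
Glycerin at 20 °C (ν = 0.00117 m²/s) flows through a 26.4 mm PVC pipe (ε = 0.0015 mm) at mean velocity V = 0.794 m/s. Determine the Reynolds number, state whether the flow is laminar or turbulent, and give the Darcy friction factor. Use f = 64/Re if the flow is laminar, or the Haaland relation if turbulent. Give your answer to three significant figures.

Re = VD/ν = 0.7940·0.0264/0.00117 = 17.9
Re < 2300 → laminar → f = 64/Re = 3.572

Re ≈ 17.9; laminar; f = 64/Re ≈ 3.57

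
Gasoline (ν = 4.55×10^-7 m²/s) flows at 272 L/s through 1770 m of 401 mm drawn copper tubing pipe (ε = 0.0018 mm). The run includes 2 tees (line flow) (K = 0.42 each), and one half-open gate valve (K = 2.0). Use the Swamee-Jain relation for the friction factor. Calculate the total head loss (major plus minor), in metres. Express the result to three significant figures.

H_L ≈ 11.8 m

V = 4Q/(πD²) = 2.154 m/s; V²/2g = 0.2364 m
Re = 1.90×10^6, ε/D = 4.49×10^-6 → f = 0.01062 (Swamee-Jain)
Major: h_f = f(L/D)·V²/2g = 0.01062·4414·0.2364 = 11.08 m
Minor: ΣK = 2.84; h_m = ΣK·V²/2g = 0.6714 m
Total H_L = 11.08 + 0.6714 = 11.75 m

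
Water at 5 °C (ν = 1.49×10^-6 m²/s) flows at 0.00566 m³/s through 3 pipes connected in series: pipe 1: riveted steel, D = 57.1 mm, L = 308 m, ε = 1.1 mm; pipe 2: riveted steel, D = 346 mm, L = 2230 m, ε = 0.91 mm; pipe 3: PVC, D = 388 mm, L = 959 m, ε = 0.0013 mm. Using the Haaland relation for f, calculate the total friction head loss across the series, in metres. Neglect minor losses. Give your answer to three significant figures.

H ≈ 65.2 m

Pipe 1: V = 2.210 m/s, Re = 8.47×10^4, ε/D = 0.0193, f = 0.04850, h_1 = f(L/D)V²/2g = 65.14 m
Pipe 2: V = 0.06020 m/s, Re = 1.40×10^4, ε/D = 0.00263, f = 0.03234, h_2 = f(L/D)V²/2g = 0.03849 m
Pipe 3: V = 0.04787 m/s, Re = 1.25×10^4, ε/D = 3.35×10^-6, f = 0.02910, h_3 = f(L/D)V²/2g = 0.008401 m
Series → Q common, losses add: H = Σh = 65.19 m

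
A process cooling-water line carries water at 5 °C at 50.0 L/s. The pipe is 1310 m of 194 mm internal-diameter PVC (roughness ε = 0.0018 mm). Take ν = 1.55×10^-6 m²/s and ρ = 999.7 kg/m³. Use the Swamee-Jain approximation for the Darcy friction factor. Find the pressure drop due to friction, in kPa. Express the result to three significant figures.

Δp ≈ 149 kPa

V = 4Q/(πD²) = 4·0.0500/(π·0.194²) = 1.692 m/s
Re = VD/ν = 1.692·0.194/1.55×10^-6 = 2.12×10^5 → turbulent
ε/D = 0.0018/194 = 9.28×10^-6
Swamee-Jain: f = 0.01545
h_f = f(L/D)V²/(2g) = 0.01545·(1310/0.194)·1.692²/(2·9.81) = 15.21 m
Δp = ρg·h_f = 999.7·9.81·15.21 = 149.2 kPa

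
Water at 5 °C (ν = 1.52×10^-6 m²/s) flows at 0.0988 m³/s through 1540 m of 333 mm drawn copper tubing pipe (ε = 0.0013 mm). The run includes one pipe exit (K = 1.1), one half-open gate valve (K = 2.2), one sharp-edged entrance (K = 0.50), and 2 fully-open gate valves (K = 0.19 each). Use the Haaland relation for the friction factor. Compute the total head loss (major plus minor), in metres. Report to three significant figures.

H_L ≈ 4.79 m

V = 4Q/(πD²) = 1.134 m/s; V²/2g = 0.06559 m
Re = 2.49×10^5, ε/D = 3.90×10^-6 → f = 0.01489 (Haaland)
Major: h_f = f(L/D)·V²/2g = 0.01489·4625·0.06559 = 4.517 m
Minor: ΣK = 4.18; h_m = ΣK·V²/2g = 0.2742 m
Total H_L = 4.517 + 0.2742 = 4.791 m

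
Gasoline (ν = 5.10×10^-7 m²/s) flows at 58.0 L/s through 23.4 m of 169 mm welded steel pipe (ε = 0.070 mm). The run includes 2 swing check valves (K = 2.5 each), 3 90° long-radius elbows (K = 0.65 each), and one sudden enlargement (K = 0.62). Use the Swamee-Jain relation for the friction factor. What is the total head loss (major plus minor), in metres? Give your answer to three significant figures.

V = 4Q/(πD²) = 2.586 m/s; V²/2g = 0.3407 m
Re = 8.57×10^5, ε/D = 4.14×10^-4 → f = 0.01678 (Swamee-Jain)
Major: h_f = f(L/D)·V²/2g = 0.01678·138.5·0.3407 = 0.7919 m
Minor: ΣK = 7.57; h_m = ΣK·V²/2g = 2.579 m
Total H_L = 0.7919 + 2.579 = 3.371 m

H_L ≈ 3.37 m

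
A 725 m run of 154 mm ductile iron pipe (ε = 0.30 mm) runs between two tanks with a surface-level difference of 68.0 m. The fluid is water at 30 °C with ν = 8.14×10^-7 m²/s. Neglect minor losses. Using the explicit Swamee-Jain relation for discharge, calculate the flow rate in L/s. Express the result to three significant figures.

Swamee-Jain (Type II): Q = -0.965·√(gD⁵h_f/L)·ln[ε/(3.7D) + √(3.17ν²L/(gD³h_f))]
√(gD⁵h_f/L) = √(9.81·0.154⁵·68.0/725) = 0.008927
ε/(3.7D) = 5.27×10^-4; √(3.17ν²L/(gD³h_f)) = 2.50×10^-5
Q = -0.965·0.008927·ln(5.515×10^-4) = 0.06464 m³/s
Check: V = 3.47 m/s, Re = 6.57×10^5, f = 0.02364, h_f = 68.3 m ≈ 68.0 m ✓

Q ≈ 64.6 L/s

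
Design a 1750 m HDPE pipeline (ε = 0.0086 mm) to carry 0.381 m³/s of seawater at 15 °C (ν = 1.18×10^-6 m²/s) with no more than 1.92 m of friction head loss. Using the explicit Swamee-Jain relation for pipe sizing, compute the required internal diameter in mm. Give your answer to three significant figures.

D ≈ 684 mm

Swamee-Jain (Type III): D = 0.66·[ε^1.25·(LQ²/(gh_f))^4.75 + ν·Q^9.4·(L/(gh_f))^5.2]^0.04
LQ²/(gh_f) = 13.49; L/(gh_f) = 92.91
Term 1 = ε^1.25·(…)^4.75 = 0.108; Term 2 = ν·Q^9.4·(…)^5.2 = 2.33
D = 0.66·(0.108 + 2.33)^0.04 = 0.6839 m = 684 mm
Check: V = 1.04 m/s, Re = 6.01×10^5, f = 0.01290, h_f = 1.81 m ≈ 1.92 m ✓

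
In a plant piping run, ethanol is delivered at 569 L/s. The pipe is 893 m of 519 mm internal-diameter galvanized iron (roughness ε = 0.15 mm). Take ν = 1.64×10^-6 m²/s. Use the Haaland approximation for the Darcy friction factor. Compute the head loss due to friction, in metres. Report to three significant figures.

V = 4Q/(πD²) = 4·0.569/(π·0.519²) = 2.690 m/s
Re = VD/ν = 2.690·0.519/1.64×10^-6 = 8.51×10^5 → turbulent
ε/D = 0.15/519 = 2.89×10^-4
Haaland: f = 0.01561
h_f = f(L/D)V²/(2g) = 0.01561·(893/0.519)·2.690²/(2·9.81) = 9.900 m

h_f ≈ 9.90 m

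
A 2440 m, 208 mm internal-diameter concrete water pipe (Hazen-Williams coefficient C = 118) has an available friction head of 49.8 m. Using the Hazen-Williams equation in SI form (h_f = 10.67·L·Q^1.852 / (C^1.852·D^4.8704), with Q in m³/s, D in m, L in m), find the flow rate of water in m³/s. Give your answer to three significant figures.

Q ≈ 0.0647 m³/s

Rearranging: Q = [h_f·C^1.852·D^4.8704 / (10.67·L)]^(1/1.852)
Q = [49.8·118^1.852·0.208^4.8704 / (10.67·2440)]^0.540 = 0.06468 m³/s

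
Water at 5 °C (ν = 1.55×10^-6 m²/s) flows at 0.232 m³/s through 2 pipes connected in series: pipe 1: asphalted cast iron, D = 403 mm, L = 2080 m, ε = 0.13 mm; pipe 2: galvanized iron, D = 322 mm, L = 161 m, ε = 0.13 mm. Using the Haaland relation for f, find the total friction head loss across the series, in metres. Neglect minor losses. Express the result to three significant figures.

Pipe 1: V = 1.819 m/s, Re = 4.73×10^5, ε/D = 3.23×10^-4, f = 0.01639, h_1 = f(L/D)V²/2g = 14.26 m
Pipe 2: V = 2.849 m/s, Re = 5.92×10^5, ε/D = 4.04×10^-4, f = 0.01679, h_2 = f(L/D)V²/2g = 3.474 m
Series → Q common, losses add: H = Σh = 17.74 m

H ≈ 17.7 m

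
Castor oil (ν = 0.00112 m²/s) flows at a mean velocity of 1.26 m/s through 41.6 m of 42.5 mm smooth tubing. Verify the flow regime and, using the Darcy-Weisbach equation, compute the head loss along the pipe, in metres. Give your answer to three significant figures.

h_f ≈ 106 m

Re = VD/ν = 1.26·0.04250/0.00112 = 47.8 → laminar (Re < 2300)
f = 64/Re = 1.339
h_f = f(L/D)V²/(2g) = 1.339·(41.6/0.04250)·1.26²/(2·9.81) = 106.0 m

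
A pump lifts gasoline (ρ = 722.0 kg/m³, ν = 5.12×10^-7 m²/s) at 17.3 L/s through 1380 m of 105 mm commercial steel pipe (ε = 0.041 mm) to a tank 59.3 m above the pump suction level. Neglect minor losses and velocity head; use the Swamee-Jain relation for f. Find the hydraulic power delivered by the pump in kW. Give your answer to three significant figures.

P_hyd ≈ 12.9 kW

V = 4Q/(πD²) = 1.998 m/s; Re = 4.10×10^5; ε/D = 3.90×10^-4; f = 0.01726
h_f = f(L/D)V²/2g = 46.16 m
Total head H = z + h_f = 59.3 + 46.16 = 105.5 m
P_hyd = ρgQH = 722.0·9.81·0.0173·105.5 = 12.92 kW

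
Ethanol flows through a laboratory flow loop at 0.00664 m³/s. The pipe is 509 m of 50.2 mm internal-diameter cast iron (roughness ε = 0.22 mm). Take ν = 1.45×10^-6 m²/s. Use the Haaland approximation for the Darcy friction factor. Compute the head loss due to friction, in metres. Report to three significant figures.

V = 4Q/(πD²) = 4·0.00664/(π·0.0502²) = 3.355 m/s
Re = VD/ν = 3.355·0.0502/1.45×10^-6 = 1.16×10^5 → turbulent
ε/D = 0.22/50.2 = 0.00438
Haaland: f = 0.03005
h_f = f(L/D)V²/(2g) = 0.03005·(509/0.0502)·3.355²/(2·9.81) = 174.8 m

h_f ≈ 175 m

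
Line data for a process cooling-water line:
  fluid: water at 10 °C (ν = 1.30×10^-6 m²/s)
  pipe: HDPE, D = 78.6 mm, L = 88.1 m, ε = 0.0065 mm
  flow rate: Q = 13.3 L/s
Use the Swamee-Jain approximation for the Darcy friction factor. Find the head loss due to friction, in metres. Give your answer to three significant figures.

V = 4Q/(πD²) = 4·0.0133/(π·0.0786²) = 2.741 m/s
Re = VD/ν = 2.741·0.0786/1.30×10^-6 = 1.66×10^5 → turbulent
ε/D = 0.0065/78.6 = 8.27×10^-5
Swamee-Jain: f = 0.01677
h_f = f(L/D)V²/(2g) = 0.01677·(88.1/0.0786)·2.741²/(2·9.81) = 7.196 m

h_f ≈ 7.20 m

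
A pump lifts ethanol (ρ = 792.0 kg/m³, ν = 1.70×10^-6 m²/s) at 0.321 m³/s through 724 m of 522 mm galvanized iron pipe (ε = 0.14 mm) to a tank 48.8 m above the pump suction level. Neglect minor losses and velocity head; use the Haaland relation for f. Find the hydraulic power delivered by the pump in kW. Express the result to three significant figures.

P_hyd ≈ 128 kW

V = 4Q/(πD²) = 1.500 m/s; Re = 4.61×10^5; ε/D = 2.68×10^-4; f = 0.01599
h_f = f(L/D)V²/2g = 2.543 m
Total head H = z + h_f = 48.8 + 2.543 = 51.34 m
P_hyd = ρgQH = 792.0·9.81·0.321·51.34 = 128.0 kW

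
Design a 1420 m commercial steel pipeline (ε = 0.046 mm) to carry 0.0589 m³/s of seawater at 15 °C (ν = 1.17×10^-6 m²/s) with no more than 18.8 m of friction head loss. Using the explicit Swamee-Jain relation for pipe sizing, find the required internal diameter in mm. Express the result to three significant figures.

D ≈ 207 mm

Swamee-Jain (Type III): D = 0.66·[ε^1.25·(LQ²/(gh_f))^4.75 + ν·Q^9.4·(L/(gh_f))^5.2]^0.04
LQ²/(gh_f) = 0.02671; L/(gh_f) = 7.699
Term 1 = ε^1.25·(…)^4.75 = 1.27×10^-13; Term 2 = ν·Q^9.4·(…)^5.2 = 1.31×10^-13
D = 0.66·(1.27×10^-13 + 1.31×10^-13)^0.04 = 0.2070 m = 207 mm
Check: V = 1.75 m/s, Re = 3.10×10^5, f = 0.01643, h_f = 17.6 m ≈ 18.8 m ✓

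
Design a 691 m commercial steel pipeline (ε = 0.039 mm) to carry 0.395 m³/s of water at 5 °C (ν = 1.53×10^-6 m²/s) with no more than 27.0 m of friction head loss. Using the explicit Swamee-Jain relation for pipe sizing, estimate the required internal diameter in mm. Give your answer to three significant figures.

Swamee-Jain (Type III): D = 0.66·[ε^1.25·(LQ²/(gh_f))^4.75 + ν·Q^9.4·(L/(gh_f))^5.2]^0.04
LQ²/(gh_f) = 0.4070; L/(gh_f) = 2.609
Term 1 = ε^1.25·(…)^4.75 = 4.31×10^-8; Term 2 = ν·Q^9.4·(…)^5.2 = 3.62×10^-8
D = 0.66·(4.31×10^-8 + 3.62×10^-8)^0.04 = 0.3432 m = 343 mm
Check: V = 4.27 m/s, Re = 9.58×10^5, f = 0.01375, h_f = 25.7 m ≈ 27.0 m ✓

D ≈ 343 mm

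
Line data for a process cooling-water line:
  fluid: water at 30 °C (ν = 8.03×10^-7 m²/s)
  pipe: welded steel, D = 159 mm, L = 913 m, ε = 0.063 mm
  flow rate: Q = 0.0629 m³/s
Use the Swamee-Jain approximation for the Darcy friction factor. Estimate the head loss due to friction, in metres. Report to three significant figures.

V = 4Q/(πD²) = 4·0.0629/(π·0.159²) = 3.168 m/s
Re = VD/ν = 3.168·0.159/8.03×10^-7 = 6.27×10^5 → turbulent
ε/D = 0.063/159 = 3.96×10^-4
Swamee-Jain: f = 0.01688
h_f = f(L/D)V²/(2g) = 0.01688·(913/0.159)·3.168²/(2·9.81) = 49.58 m

h_f ≈ 49.6 m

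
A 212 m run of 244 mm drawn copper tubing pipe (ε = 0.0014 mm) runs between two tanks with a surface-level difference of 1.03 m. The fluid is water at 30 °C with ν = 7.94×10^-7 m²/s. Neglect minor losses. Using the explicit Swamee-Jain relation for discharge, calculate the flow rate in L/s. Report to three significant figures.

Q ≈ 60.7 L/s

Swamee-Jain (Type II): Q = -0.965·√(gD⁵h_f/L)·ln[ε/(3.7D) + √(3.17ν²L/(gD³h_f))]
√(gD⁵h_f/L) = √(9.81·0.244⁵·1.03/212) = 0.006420
ε/(3.7D) = 1.55×10^-6; √(3.17ν²L/(gD³h_f)) = 5.37×10^-5
Q = -0.965·0.006420·ln(5.528×10^-5) = 0.06074 m³/s
Check: V = 1.30 m/s, Re = 3.99×10^5, f = 0.01372, h_f = 1.02 m ≈ 1.03 m ✓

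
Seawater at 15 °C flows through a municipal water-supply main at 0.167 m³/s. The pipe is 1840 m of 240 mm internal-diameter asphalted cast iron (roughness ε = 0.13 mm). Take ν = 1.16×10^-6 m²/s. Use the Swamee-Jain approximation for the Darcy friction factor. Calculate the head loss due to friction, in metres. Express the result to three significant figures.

V = 4Q/(πD²) = 4·0.167/(π·0.240²) = 3.692 m/s
Re = VD/ν = 3.692·0.240/1.16×10^-6 = 7.64×10^5 → turbulent
ε/D = 0.13/240 = 5.42×10^-4
Swamee-Jain: f = 0.01772
h_f = f(L/D)V²/(2g) = 0.01772·(1840/0.240)·3.692²/(2·9.81) = 94.38 m

h_f ≈ 94.4 m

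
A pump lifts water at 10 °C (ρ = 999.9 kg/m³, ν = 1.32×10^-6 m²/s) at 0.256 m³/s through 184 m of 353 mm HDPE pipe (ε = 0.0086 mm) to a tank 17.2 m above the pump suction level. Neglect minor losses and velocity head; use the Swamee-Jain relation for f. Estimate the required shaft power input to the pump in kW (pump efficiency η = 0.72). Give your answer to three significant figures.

V = 4Q/(πD²) = 2.616 m/s; Re = 7.00×10^5; ε/D = 2.44×10^-5; f = 0.01280
h_f = f(L/D)V²/2g = 2.327 m
Total head H = z + h_f = 17.2 + 2.327 = 19.53 m
P_hyd = ρgQH = 999.9·9.81·0.256·19.53 = 49.03 kW
P_shaft = P_hyd/η = 49.03/0.72 = 68.10 kW

P_shaft ≈ 68.1 kW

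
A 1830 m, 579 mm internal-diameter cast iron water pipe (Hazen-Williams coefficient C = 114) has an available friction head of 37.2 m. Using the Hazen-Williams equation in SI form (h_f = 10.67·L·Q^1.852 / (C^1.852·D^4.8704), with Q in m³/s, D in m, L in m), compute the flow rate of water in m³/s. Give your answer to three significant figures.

Q ≈ 0.921 m³/s

Rearranging: Q = [h_f·C^1.852·D^4.8704 / (10.67·L)]^(1/1.852)
Q = [37.2·114^1.852·0.579^4.8704 / (10.67·1830)]^0.540 = 0.9206 m³/s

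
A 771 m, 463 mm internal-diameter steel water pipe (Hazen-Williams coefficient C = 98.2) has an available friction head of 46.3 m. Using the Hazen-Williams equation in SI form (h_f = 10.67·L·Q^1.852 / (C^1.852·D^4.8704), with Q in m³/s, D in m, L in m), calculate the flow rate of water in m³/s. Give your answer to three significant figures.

Rearranging: Q = [h_f·C^1.852·D^4.8704 / (10.67·L)]^(1/1.852)
Q = [46.3·98.2^1.852·0.463^4.8704 / (10.67·771)]^0.540 = 0.7906 m³/s

Q ≈ 0.791 m³/s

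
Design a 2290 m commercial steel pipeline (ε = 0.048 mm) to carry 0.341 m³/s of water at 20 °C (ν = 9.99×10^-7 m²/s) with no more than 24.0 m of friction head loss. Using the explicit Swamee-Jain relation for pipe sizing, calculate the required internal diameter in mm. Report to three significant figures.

Swamee-Jain (Type III): D = 0.66·[ε^1.25·(LQ²/(gh_f))^4.75 + ν·Q^9.4·(L/(gh_f))^5.2]^0.04
LQ²/(gh_f) = 1.131; L/(gh_f) = 9.726
Term 1 = ε^1.25·(…)^4.75 = 7.17×10^-6; Term 2 = ν·Q^9.4·(…)^5.2 = 5.56×10^-6
D = 0.66·(7.17×10^-6 + 5.56×10^-6)^0.04 = 0.4205 m = 420 mm
Check: V = 2.46 m/s, Re = 1.03×10^6, f = 0.01368, h_f = 22.9 m ≈ 24.0 m ✓

D ≈ 420 mm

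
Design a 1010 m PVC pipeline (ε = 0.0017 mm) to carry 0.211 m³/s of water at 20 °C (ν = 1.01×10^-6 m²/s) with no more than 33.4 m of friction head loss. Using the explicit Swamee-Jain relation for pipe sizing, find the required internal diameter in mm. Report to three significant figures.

D ≈ 268 mm

Swamee-Jain (Type III): D = 0.66·[ε^1.25·(LQ²/(gh_f))^4.75 + ν·Q^9.4·(L/(gh_f))^5.2]^0.04
LQ²/(gh_f) = 0.1372; L/(gh_f) = 3.083
Term 1 = ε^1.25·(…)^4.75 = 4.91×10^-12; Term 2 = ν·Q^9.4·(…)^5.2 = 1.57×10^-10
D = 0.66·(4.91×10^-12 + 1.57×10^-10)^0.04 = 0.2678 m = 268 mm
Check: V = 3.74 m/s, Re = 9.93×10^5, f = 0.01178, h_f = 31.7 m ≈ 33.4 m ✓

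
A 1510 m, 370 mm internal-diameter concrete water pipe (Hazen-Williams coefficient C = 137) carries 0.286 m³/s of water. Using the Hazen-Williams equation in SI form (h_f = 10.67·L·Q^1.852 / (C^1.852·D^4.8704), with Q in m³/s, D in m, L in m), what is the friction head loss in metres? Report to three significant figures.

h_f = 10.67·1510·0.286^1.852 / (137^1.852·0.370^4.8704) = 22.19 m

h_f ≈ 22.2 m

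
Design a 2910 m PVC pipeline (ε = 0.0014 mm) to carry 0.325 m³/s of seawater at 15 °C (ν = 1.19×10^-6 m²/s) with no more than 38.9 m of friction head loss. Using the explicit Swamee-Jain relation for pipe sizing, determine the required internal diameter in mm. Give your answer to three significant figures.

D ≈ 383 mm

Swamee-Jain (Type III): D = 0.66·[ε^1.25·(LQ²/(gh_f))^4.75 + ν·Q^9.4·(L/(gh_f))^5.2]^0.04
LQ²/(gh_f) = 0.8055; L/(gh_f) = 7.626
Term 1 = ε^1.25·(…)^4.75 = 1.72×10^-8; Term 2 = ν·Q^9.4·(…)^5.2 = 1.19×10^-6
D = 0.66·(1.72×10^-8 + 1.19×10^-6)^0.04 = 0.3826 m = 383 mm
Check: V = 2.83 m/s, Re = 9.09×10^5, f = 0.01188, h_f = 36.8 m ≈ 38.9 m ✓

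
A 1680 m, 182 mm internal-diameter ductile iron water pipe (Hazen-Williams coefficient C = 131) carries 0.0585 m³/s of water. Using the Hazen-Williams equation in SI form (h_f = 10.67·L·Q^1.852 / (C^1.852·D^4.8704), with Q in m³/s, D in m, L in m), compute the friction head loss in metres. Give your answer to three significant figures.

h_f = 10.67·1680·0.0585^1.852 / (131^1.852·0.182^4.8704) = 44.96 m

h_f ≈ 45.0 m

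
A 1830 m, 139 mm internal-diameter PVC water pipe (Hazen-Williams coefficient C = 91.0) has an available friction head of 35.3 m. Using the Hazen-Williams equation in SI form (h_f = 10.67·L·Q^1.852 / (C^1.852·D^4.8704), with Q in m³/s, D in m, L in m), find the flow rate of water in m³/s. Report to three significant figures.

Q ≈ 0.0168 m³/s

Rearranging: Q = [h_f·C^1.852·D^4.8704 / (10.67·L)]^(1/1.852)
Q = [35.3·91.0^1.852·0.139^4.8704 / (10.67·1830)]^0.540 = 0.01676 m³/s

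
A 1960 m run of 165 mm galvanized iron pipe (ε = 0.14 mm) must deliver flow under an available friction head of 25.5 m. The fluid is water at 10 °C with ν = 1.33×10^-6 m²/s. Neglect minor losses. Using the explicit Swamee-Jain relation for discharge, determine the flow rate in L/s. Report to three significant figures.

Q ≈ 30.6 L/s

Swamee-Jain (Type II): Q = -0.965·√(gD⁵h_f/L)·ln[ε/(3.7D) + √(3.17ν²L/(gD³h_f))]
√(gD⁵h_f/L) = √(9.81·0.165⁵·25.5/1960) = 0.003951
ε/(3.7D) = 2.29×10^-4; √(3.17ν²L/(gD³h_f)) = 9.89×10^-5
Q = -0.965·0.003951·ln(3.282×10^-4) = 0.03058 m³/s
Check: V = 1.43 m/s, Re = 1.77×10^5, f = 0.02074, h_f = 25.7 m ≈ 25.5 m ✓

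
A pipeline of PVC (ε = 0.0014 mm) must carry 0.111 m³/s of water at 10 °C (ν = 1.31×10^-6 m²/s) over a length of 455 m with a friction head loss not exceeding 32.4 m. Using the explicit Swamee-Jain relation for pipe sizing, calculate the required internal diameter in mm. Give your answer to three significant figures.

Swamee-Jain (Type III): D = 0.66·[ε^1.25·(LQ²/(gh_f))^4.75 + ν·Q^9.4·(L/(gh_f))^5.2]^0.04
LQ²/(gh_f) = 0.01764; L/(gh_f) = 1.432
Term 1 = ε^1.25·(…)^4.75 = 2.26×10^-16; Term 2 = ν·Q^9.4·(…)^5.2 = 8.98×10^-15
D = 0.66·(2.26×10^-16 + 8.98×10^-15)^0.04 = 0.1812 m = 181 mm
Check: V = 4.31 m/s, Re = 5.95×10^5, f = 0.01283, h_f = 30.4 m ≈ 32.4 m ✓

D ≈ 181 mm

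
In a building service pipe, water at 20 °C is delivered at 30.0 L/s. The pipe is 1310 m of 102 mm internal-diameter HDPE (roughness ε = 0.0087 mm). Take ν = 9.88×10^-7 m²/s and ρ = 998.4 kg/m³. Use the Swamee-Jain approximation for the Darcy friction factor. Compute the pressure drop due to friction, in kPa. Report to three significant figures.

Δp ≈ 1280 kPa

V = 4Q/(πD²) = 4·0.0300/(π·0.102²) = 3.671 m/s
Re = VD/ν = 3.671·0.102/9.88×10^-7 = 3.79×10^5 → turbulent
ε/D = 0.0087/102 = 8.53×10^-5
Swamee-Jain: f = 0.01481
h_f = f(L/D)V²/(2g) = 0.01481·(1310/0.102)·3.671²/(2·9.81) = 130.6 m
Δp = ρg·h_f = 998.4·9.81·130.6 = 1279 kPa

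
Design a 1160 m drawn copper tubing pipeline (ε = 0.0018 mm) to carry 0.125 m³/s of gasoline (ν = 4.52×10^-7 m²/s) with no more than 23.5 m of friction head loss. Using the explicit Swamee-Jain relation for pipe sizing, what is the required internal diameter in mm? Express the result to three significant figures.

D ≈ 236 mm

Swamee-Jain (Type III): D = 0.66·[ε^1.25·(LQ²/(gh_f))^4.75 + ν·Q^9.4·(L/(gh_f))^5.2]^0.04
LQ²/(gh_f) = 0.07862; L/(gh_f) = 5.032
Term 1 = ε^1.25·(…)^4.75 = 3.74×10^-13; Term 2 = ν·Q^9.4·(…)^5.2 = 6.53×10^-12
D = 0.66·(3.74×10^-13 + 6.53×10^-12)^0.04 = 0.2361 m = 236 mm
Check: V = 2.85 m/s, Re = 1.49×10^6, f = 0.01111, h_f = 22.7 m ≈ 23.5 m ✓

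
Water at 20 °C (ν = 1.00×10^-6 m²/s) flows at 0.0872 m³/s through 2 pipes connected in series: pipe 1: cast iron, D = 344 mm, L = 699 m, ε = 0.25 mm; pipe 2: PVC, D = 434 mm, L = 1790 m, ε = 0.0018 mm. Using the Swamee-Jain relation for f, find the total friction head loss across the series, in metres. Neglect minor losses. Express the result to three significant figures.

H ≈ 2.86 m

Pipe 1: V = 0.9382 m/s, Re = 3.23×10^5, ε/D = 7.27×10^-4, f = 0.01945, h_1 = f(L/D)V²/2g = 1.773 m
Pipe 2: V = 0.5895 m/s, Re = 2.56×10^5, ε/D = 4.15×10^-6, f = 0.01486, h_2 = f(L/D)V²/2g = 1.085 m
Series → Q common, losses add: H = Σh = 2.858 m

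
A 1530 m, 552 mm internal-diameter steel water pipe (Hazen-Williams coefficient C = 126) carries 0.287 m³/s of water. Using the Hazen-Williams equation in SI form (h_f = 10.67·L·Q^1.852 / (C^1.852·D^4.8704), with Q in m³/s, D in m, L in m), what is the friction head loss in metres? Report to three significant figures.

h_f ≈ 3.77 m

h_f = 10.67·1530·0.287^1.852 / (126^1.852·0.552^4.8704) = 3.766 m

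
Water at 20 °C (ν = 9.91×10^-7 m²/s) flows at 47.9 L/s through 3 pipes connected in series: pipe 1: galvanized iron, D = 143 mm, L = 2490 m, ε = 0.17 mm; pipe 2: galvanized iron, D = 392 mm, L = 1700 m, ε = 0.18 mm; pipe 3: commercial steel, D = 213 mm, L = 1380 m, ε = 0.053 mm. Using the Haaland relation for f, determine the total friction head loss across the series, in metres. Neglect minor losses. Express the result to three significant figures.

H ≈ 177 m

Pipe 1: V = 2.982 m/s, Re = 4.30×10^5, ε/D = 0.00119, f = 0.02107, h_1 = f(L/D)V²/2g = 166.3 m
Pipe 2: V = 0.3969 m/s, Re = 1.57×10^5, ε/D = 4.59×10^-4, f = 0.01886, h_2 = f(L/D)V²/2g = 0.6567 m
Pipe 3: V = 1.344 m/s, Re = 2.89×10^5, ε/D = 2.49×10^-4, f = 0.01650, h_3 = f(L/D)V²/2g = 9.843 m
Series → Q common, losses add: H = Σh = 176.8 m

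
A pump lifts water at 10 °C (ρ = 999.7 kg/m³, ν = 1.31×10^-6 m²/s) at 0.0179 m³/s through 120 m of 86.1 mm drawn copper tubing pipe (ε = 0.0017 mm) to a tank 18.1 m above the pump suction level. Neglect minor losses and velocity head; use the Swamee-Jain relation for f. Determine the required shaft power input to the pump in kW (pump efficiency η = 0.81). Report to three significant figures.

V = 4Q/(πD²) = 3.074 m/s; Re = 2.02×10^5; ε/D = 1.97×10^-5; f = 0.01568
h_f = f(L/D)V²/2g = 10.53 m
Total head H = z + h_f = 18.1 + 10.53 = 28.63 m
P_hyd = ρgQH = 999.7·9.81·0.0179·28.63 = 5.026 kW
P_shaft = P_hyd/η = 5.026/0.81 = 6.205 kW

P_shaft ≈ 6.20 kW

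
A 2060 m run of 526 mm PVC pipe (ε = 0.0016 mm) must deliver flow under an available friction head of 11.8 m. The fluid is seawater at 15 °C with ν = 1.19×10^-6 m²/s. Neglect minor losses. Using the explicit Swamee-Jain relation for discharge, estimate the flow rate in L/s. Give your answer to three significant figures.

Swamee-Jain (Type II): Q = -0.965·√(gD⁵h_f/L)·ln[ε/(3.7D) + √(3.17ν²L/(gD³h_f))]
√(gD⁵h_f/L) = √(9.81·0.526⁵·11.8/2060) = 0.04757
ε/(3.7D) = 8.22×10^-7; √(3.17ν²L/(gD³h_f)) = 2.34×10^-5
Q = -0.965·0.04757·ln(2.425×10^-5) = 0.4878 m³/s
Check: V = 2.24 m/s, Re = 9.92×10^5, f = 0.01170, h_f = 11.8 m ≈ 11.8 m ✓

Q ≈ 488 L/s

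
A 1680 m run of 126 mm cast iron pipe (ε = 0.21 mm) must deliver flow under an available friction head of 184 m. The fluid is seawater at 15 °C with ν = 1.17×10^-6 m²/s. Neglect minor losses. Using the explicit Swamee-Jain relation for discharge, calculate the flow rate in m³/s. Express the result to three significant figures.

Swamee-Jain (Type II): Q = -0.965·√(gD⁵h_f/L)·ln[ε/(3.7D) + √(3.17ν²L/(gD³h_f))]
√(gD⁵h_f/L) = √(9.81·0.126⁵·184/1680) = 0.005841
ε/(3.7D) = 4.50×10^-4; √(3.17ν²L/(gD³h_f)) = 4.49×10^-5
Q = -0.965·0.005841·ln(4.954×10^-4) = 0.04290 m³/s
Check: V = 3.44 m/s, Re = 3.71×10^5, f = 0.02302, h_f = 185 m ≈ 184 m ✓

Q ≈ 0.0429 m³/s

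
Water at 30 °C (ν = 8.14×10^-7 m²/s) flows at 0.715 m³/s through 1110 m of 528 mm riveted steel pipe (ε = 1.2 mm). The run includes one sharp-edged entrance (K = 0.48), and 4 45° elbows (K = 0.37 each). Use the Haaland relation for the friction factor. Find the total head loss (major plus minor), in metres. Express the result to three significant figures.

V = 4Q/(πD²) = 3.265 m/s; V²/2g = 0.5435 m
Re = 2.12×10^6, ε/D = 0.00227 → f = 0.02436 (Haaland)
Major: h_f = f(L/D)·V²/2g = 0.02436·2102·0.5435 = 27.83 m
Minor: ΣK = 1.96; h_m = ΣK·V²/2g = 1.065 m
Total H_L = 27.83 + 1.065 = 28.89 m

H_L ≈ 28.9 m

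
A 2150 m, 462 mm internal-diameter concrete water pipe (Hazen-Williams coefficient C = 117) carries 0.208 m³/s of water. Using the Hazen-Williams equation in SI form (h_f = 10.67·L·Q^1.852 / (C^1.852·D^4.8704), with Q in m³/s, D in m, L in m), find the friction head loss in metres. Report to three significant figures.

h_f = 10.67·2150·0.208^1.852 / (117^1.852·0.462^4.8704) = 7.956 m

h_f ≈ 7.96 m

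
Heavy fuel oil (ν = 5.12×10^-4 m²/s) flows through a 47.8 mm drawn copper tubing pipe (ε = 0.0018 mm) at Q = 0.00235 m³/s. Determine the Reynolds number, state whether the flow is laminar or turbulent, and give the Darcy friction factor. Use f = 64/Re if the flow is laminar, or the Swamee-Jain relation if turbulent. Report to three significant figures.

Re ≈ 122; laminar; f = 64/Re ≈ 0.523

V = 4Q/(πD²) = 1.310 m/s
Re = VD/ν = 1.310·0.0478/5.12×10^-4 = 122
Re < 2300 → laminar → f = 64/Re = 0.5235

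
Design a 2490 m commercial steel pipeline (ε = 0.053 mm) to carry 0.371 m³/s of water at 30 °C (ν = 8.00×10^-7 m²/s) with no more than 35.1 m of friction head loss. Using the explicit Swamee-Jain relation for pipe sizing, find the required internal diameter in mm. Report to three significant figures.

D ≈ 409 mm

Swamee-Jain (Type III): D = 0.66·[ε^1.25·(LQ²/(gh_f))^4.75 + ν·Q^9.4·(L/(gh_f))^5.2]^0.04
LQ²/(gh_f) = 0.9953; L/(gh_f) = 7.231
Term 1 = ε^1.25·(…)^4.75 = 4.42×10^-6; Term 2 = ν·Q^9.4·(…)^5.2 = 2.10×10^-6
D = 0.66·(4.42×10^-6 + 2.10×10^-6)^0.04 = 0.4094 m = 409 mm
Check: V = 2.82 m/s, Re = 1.44×10^6, f = 0.01359, h_f = 33.5 m ≈ 35.1 m ✓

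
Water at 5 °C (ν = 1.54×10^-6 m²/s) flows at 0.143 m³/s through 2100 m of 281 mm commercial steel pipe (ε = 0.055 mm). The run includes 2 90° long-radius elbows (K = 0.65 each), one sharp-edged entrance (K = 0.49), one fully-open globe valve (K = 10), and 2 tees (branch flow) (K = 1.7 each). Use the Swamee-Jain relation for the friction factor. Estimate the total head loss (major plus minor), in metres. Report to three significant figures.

V = 4Q/(πD²) = 2.306 m/s; V²/2g = 0.2710 m
Re = 4.21×10^5, ε/D = 1.96×10^-4 → f = 0.01572 (Swamee-Jain)
Major: h_f = f(L/D)·V²/2g = 0.01572·7473·0.2710 = 31.83 m
Minor: ΣK = 15.2; h_m = ΣK·V²/2g = 4.116 m
Total H_L = 31.83 + 4.116 = 35.95 m

H_L ≈ 35.9 m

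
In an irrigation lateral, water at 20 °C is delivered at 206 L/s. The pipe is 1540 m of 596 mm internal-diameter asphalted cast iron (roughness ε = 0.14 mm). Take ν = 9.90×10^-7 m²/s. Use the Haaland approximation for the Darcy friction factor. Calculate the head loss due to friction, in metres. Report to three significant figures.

h_f ≈ 1.13 m

V = 4Q/(πD²) = 4·0.206/(π·0.596²) = 0.7384 m/s
Re = VD/ν = 0.7384·0.596/9.90×10^-7 = 4.45×10^5 → turbulent
ε/D = 0.14/596 = 2.35×10^-4
Haaland: f = 0.01575
h_f = f(L/D)V²/(2g) = 0.01575·(1540/0.596)·0.7384²/(2·9.81) = 1.131 m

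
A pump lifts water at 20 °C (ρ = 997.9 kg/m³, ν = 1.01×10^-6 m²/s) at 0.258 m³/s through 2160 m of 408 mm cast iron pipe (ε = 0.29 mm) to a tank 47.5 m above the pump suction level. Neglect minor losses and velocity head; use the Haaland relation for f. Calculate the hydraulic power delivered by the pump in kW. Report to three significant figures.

V = 4Q/(πD²) = 1.973 m/s; Re = 7.97×10^5; ε/D = 7.11×10^-4; f = 0.01856
h_f = f(L/D)V²/2g = 19.50 m
Total head H = z + h_f = 47.5 + 19.50 = 67.00 m
P_hyd = ρgQH = 997.9·9.81·0.258·67.00 = 169.2 kW

P_hyd ≈ 169 kW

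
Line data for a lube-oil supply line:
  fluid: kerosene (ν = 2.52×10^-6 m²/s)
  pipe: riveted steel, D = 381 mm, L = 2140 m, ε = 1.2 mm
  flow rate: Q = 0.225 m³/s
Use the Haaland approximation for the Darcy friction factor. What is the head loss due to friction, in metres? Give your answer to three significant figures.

V = 4Q/(πD²) = 4·0.225/(π·0.381²) = 1.974 m/s
Re = VD/ν = 1.974·0.381/2.52×10^-6 = 2.98×10^5 → turbulent
ε/D = 1.2/381 = 0.00315
Haaland: f = 0.02697
h_f = f(L/D)V²/(2g) = 0.02697·(2140/0.381)·1.974²/(2·9.81) = 30.07 m

h_f ≈ 30.1 m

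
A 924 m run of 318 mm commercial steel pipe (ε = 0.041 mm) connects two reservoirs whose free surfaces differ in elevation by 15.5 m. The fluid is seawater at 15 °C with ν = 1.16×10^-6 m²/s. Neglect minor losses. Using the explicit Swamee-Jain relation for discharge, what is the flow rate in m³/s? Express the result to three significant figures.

Swamee-Jain (Type II): Q = -0.965·√(gD⁵h_f/L)·ln[ε/(3.7D) + √(3.17ν²L/(gD³h_f))]
√(gD⁵h_f/L) = √(9.81·0.318⁵·15.5/924) = 0.02313
ε/(3.7D) = 3.48×10^-5; √(3.17ν²L/(gD³h_f)) = 2.84×10^-5
Q = -0.965·0.02313·ln(6.324×10^-5) = 0.2158 m³/s
Check: V = 2.72 m/s, Re = 7.45×10^5, f = 0.01424, h_f = 15.6 m ≈ 15.5 m ✓

Q ≈ 0.216 m³/s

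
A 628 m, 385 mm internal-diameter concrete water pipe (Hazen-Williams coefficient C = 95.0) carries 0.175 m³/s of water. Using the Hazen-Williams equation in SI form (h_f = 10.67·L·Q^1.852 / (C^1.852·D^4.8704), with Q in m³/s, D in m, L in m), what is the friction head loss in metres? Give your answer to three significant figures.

h_f ≈ 6.03 m

h_f = 10.67·628·0.175^1.852 / (95.0^1.852·0.385^4.8704) = 6.032 m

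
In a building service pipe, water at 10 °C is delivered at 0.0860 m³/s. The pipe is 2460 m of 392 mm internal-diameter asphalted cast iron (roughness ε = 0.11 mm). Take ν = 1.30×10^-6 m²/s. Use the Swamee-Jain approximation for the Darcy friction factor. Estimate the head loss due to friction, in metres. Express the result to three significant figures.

V = 4Q/(πD²) = 4·0.0860/(π·0.392²) = 0.7126 m/s
Re = VD/ν = 0.7126·0.392/1.30×10^-6 = 2.15×10^5 → turbulent
ε/D = 0.11/392 = 2.81×10^-4
Swamee-Jain: f = 0.01752
h_f = f(L/D)V²/(2g) = 0.01752·(2460/0.392)·0.7126²/(2·9.81) = 2.846 m

h_f ≈ 2.85 m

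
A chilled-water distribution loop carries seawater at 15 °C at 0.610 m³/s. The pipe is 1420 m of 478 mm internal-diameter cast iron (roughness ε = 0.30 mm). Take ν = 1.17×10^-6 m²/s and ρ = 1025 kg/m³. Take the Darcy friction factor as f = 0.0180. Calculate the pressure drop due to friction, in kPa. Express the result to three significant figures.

Δp ≈ 317 kPa

V = 4Q/(πD²) = 4·0.610/(π·0.478²) = 3.399 m/s
h_f = f(L/D)V²/(2g) = 0.01800·(1420/0.478)·3.399²/(2·9.81) = 31.49 m
Δp = ρg·h_f = 1025·9.81·31.49 = 316.7 kPa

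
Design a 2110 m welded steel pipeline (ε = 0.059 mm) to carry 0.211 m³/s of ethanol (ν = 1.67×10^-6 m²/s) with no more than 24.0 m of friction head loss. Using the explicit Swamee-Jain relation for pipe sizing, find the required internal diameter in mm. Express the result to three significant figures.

Swamee-Jain (Type III): D = 0.66·[ε^1.25·(LQ²/(gh_f))^4.75 + ν·Q^9.4·(L/(gh_f))^5.2]^0.04
LQ²/(gh_f) = 0.3990; L/(gh_f) = 8.962
Term 1 = ε^1.25·(…)^4.75 = 6.58×10^-8; Term 2 = ν·Q^9.4·(…)^5.2 = 6.66×10^-8
D = 0.66·(6.58×10^-8 + 6.66×10^-8)^0.04 = 0.3503 m = 350 mm
Check: V = 2.19 m/s, Re = 4.59×10^5, f = 0.01533, h_f = 22.6 m ≈ 24.0 m ✓

D ≈ 350 mm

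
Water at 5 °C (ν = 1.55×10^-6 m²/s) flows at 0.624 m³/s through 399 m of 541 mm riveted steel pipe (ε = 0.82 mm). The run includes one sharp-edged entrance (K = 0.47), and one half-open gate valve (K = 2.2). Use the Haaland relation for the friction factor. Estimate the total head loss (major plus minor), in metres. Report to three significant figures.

H_L ≈ 7.11 m

V = 4Q/(πD²) = 2.715 m/s; V²/2g = 0.3756 m
Re = 9.47×10^5, ε/D = 0.00152 → f = 0.02204 (Haaland)
Major: h_f = f(L/D)·V²/2g = 0.02204·737.5·0.3756 = 6.104 m
Minor: ΣK = 2.67; h_m = ΣK·V²/2g = 1.003 m
Total H_L = 6.104 + 1.003 = 7.107 m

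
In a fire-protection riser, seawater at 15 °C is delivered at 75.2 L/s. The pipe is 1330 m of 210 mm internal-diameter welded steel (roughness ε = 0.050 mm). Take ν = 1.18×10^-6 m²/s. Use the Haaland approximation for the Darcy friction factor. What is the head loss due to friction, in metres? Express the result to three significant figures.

h_f ≈ 24.3 m

V = 4Q/(πD²) = 4·0.0752/(π·0.210²) = 2.171 m/s
Re = VD/ν = 2.171·0.210/1.18×10^-6 = 3.86×10^5 → turbulent
ε/D = 0.050/210 = 2.38×10^-4
Haaland: f = 0.01597
h_f = f(L/D)V²/(2g) = 0.01597·(1330/0.210)·2.171²/(2·9.81) = 24.29 m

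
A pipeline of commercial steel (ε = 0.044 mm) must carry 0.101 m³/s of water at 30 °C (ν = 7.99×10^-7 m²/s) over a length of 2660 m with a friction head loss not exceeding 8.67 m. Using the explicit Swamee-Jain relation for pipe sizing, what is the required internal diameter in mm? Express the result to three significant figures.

D ≈ 333 mm

Swamee-Jain (Type III): D = 0.66·[ε^1.25·(LQ²/(gh_f))^4.75 + ν·Q^9.4·(L/(gh_f))^5.2]^0.04
LQ²/(gh_f) = 0.3190; L/(gh_f) = 31.27
Term 1 = ε^1.25·(…)^4.75 = 1.58×10^-8; Term 2 = ν·Q^9.4·(…)^5.2 = 2.08×10^-8
D = 0.66·(1.58×10^-8 + 2.08×10^-8)^0.04 = 0.3327 m = 333 mm
Check: V = 1.16 m/s, Re = 4.84×10^5, f = 0.01488, h_f = 8.18 m ≈ 8.67 m ✓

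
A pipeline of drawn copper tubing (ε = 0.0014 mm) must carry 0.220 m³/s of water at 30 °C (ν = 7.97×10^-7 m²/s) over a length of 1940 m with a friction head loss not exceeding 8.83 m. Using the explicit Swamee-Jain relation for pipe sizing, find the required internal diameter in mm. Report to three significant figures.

Swamee-Jain (Type III): D = 0.66·[ε^1.25·(LQ²/(gh_f))^4.75 + ν·Q^9.4·(L/(gh_f))^5.2]^0.04
LQ²/(gh_f) = 1.084; L/(gh_f) = 22.40
Term 1 = ε^1.25·(…)^4.75 = 7.06×10^-8; Term 2 = ν·Q^9.4·(…)^5.2 = 5.51×10^-6
D = 0.66·(7.06×10^-8 + 5.51×10^-6)^0.04 = 0.4068 m = 407 mm
Check: V = 1.69 m/s, Re = 8.64×10^5, f = 0.01198, h_f = 8.34 m ≈ 8.83 m ✓

D ≈ 407 mm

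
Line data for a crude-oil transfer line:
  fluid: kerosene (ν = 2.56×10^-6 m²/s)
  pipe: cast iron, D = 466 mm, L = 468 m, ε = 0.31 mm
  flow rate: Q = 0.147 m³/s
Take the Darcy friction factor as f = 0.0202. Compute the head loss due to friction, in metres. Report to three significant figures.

V = 4Q/(πD²) = 4·0.147/(π·0.466²) = 0.8619 m/s
h_f = f(L/D)V²/(2g) = 0.02020·(468/0.466)·0.8619²/(2·9.81) = 0.7681 m

h_f ≈ 0.768 m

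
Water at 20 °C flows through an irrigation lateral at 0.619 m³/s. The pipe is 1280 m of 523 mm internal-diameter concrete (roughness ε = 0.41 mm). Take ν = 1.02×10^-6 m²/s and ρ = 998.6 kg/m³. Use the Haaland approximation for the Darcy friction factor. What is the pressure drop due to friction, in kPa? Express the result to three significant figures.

Δp ≈ 190 kPa

V = 4Q/(πD²) = 4·0.619/(π·0.523²) = 2.881 m/s
Re = VD/ν = 2.881·0.523/1.02×10^-6 = 1.48×10^6 → turbulent
ε/D = 0.41/523 = 7.84×10^-4
Haaland: f = 0.01878
h_f = f(L/D)V²/(2g) = 0.01878·(1280/0.523)·2.881²/(2·9.81) = 19.44 m
Δp = ρg·h_f = 998.6·9.81·19.44 = 190.5 kPa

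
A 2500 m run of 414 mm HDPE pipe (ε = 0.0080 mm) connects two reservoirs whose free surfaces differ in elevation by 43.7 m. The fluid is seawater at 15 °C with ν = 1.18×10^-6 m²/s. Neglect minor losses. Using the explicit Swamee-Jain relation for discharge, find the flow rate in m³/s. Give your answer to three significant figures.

Swamee-Jain (Type II): Q = -0.965·√(gD⁵h_f/L)·ln[ε/(3.7D) + √(3.17ν²L/(gD³h_f))]
√(gD⁵h_f/L) = √(9.81·0.414⁵·43.7/2500) = 0.04567
ε/(3.7D) = 5.22×10^-6; √(3.17ν²L/(gD³h_f)) = 1.90×10^-5
Q = -0.965·0.04567·ln(2.427×10^-5) = 0.4683 m³/s
Check: V = 3.48 m/s, Re = 1.22×10^6, f = 0.01174, h_f = 43.7 m ≈ 43.7 m ✓

Q ≈ 0.468 m³/s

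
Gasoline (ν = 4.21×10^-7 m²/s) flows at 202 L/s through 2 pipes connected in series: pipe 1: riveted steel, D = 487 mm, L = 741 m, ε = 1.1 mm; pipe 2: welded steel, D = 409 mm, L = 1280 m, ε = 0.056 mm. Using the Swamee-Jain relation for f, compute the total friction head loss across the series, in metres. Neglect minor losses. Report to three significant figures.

Pipe 1: V = 1.084 m/s, Re = 1.25×10^6, ε/D = 0.00226, f = 0.02439, h_1 = f(L/D)V²/2g = 2.225 m
Pipe 2: V = 1.537 m/s, Re = 1.49×10^6, ε/D = 1.37×10^-4, f = 0.01367, h_2 = f(L/D)V²/2g = 5.155 m
Series → Q common, losses add: H = Σh = 7.380 m

H ≈ 7.38 m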